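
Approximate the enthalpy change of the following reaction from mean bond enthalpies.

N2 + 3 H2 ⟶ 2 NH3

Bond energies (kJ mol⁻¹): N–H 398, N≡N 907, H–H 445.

Bonds broken (reactants):
  H–H: 3 × 445 = 1335
  N≡N: 1 × 907 = 907
  Σ(broken) = 2242 kJ
Bonds formed (products):
  N–H: 6 × 398 = 2388
  Σ(formed) = 2388 kJ
ΔH = Σ(broken) − Σ(formed) = 2242 − 2388 = −146 kJ

ΔH ≈ −146 kJ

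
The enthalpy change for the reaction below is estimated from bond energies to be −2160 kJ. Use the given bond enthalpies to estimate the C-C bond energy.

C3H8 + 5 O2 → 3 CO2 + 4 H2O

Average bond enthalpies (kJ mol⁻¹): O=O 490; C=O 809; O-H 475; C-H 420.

Let D be the C-C bond energy.
Σ(broken) = 2×D + 8×420 + 5×490 = 5810 + 2D
Σ(formed) = 6×809 + 8×475 = 8654
ΔH = Σ(broken) − Σ(formed) = (5810 + 2D) − (8654) = −2844 + 2D
Setting this equal to −2160 kJ gives 2D = 684, so D = 342 kJ/mol.

D(C-C) ≈ 342 kJ/mol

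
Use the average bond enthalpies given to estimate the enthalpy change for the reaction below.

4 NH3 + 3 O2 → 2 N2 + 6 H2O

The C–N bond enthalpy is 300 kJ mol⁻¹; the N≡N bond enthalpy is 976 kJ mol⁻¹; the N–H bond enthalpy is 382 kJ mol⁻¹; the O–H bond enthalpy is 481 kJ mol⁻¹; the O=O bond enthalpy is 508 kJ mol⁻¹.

Bonds broken (reactants):
  N–H: 12 × 382 = 4584
  O=O: 3 × 508 = 1524
  Σ(broken) = 6108 kJ
Bonds formed (products):
  N≡N: 2 × 976 = 1952
  O–H: 12 × 481 = 5772
  Σ(formed) = 7724 kJ
ΔH = Σ(broken) − Σ(formed) = 6108 − 7724 = −1616 kJ

ΔH ≈ −1616 kJ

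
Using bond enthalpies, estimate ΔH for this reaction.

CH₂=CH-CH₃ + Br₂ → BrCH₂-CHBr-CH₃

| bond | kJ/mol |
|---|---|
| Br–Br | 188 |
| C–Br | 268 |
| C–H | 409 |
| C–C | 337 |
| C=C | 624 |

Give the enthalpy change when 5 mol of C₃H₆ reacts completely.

ΔH = −305 kJ

Bonds broken (reactants):
  Br–Br: 1 × 188 = 188
  C–C: 1 × 337 = 337
  C–H: 6 × 409 = 2454
  C=C: 1 × 624 = 624
  Σ(broken) = 3603 kJ
Bonds formed (products):
  C–Br: 2 × 268 = 536
  C–C: 2 × 337 = 674
  C–H: 6 × 409 = 2454
  Σ(formed) = 3664 kJ
ΔH = Σ(broken) − Σ(formed) = 3603 − 3664 = −61 kJ
For 5× the reaction as written: 5 × (−61) = −305 kJ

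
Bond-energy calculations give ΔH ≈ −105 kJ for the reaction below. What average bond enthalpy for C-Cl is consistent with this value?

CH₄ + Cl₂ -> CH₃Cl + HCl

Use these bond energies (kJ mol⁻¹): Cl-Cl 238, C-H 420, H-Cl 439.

D(C-Cl) ≈ 324 kJ/mol

Let D be the C-Cl bond energy.
Σ(broken) = 4×420 + 1×238 = 1918
Σ(formed) = 1×D + 3×420 + 1×439 = 1699 + D
ΔH = Σ(broken) − Σ(formed) = (1918) − (1699 + D) = +219 − D
Setting this equal to −105 kJ gives D = 324 kJ/mol.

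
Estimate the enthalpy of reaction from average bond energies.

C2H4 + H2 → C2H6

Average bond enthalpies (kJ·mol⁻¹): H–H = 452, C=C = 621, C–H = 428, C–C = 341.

Bonds broken (reactants):
  C–H: 4 × 428 = 1712
  C=C: 1 × 621 = 621
  H–H: 1 × 452 = 452
  Σ(broken) = 2785 kJ
Bonds formed (products):
  C–C: 1 × 341 = 341
  C–H: 6 × 428 = 2568
  Σ(formed) = 2909 kJ
ΔH = Σ(broken) − Σ(formed) = 2785 − 2909 = −124 kJ

ΔH ≈ −124 kJ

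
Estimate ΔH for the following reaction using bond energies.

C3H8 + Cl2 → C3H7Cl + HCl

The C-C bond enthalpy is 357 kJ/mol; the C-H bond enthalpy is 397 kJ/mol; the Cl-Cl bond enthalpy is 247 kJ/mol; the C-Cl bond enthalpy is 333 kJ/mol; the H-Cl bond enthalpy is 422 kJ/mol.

ΔH ≈ −111 kJ

Bonds broken (reactants):
  C-C: 2 × 357 = 714
  C-H: 8 × 397 = 3176
  Cl-Cl: 1 × 247 = 247
  Σ(broken) = 4137 kJ
Bonds formed (products):
  C-C: 2 × 357 = 714
  C-Cl: 1 × 333 = 333
  C-H: 7 × 397 = 2779
  H-Cl: 1 × 422 = 422
  Σ(formed) = 4248 kJ
ΔH = Σ(broken) − Σ(formed) = 4137 − 4248 = −111 kJ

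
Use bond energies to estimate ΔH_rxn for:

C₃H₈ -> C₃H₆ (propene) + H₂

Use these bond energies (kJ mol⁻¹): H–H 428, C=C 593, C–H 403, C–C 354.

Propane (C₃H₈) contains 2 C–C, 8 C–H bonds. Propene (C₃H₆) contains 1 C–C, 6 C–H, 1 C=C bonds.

ΔH ≈ +139 kJ

Bonds broken (reactants):
  C–C: 2 × 354 = 708
  C–H: 8 × 403 = 3224
  Σ(broken) = 3932 kJ
Bonds formed (products):
  C–C: 1 × 354 = 354
  C–H: 6 × 403 = 2418
  C=C: 1 × 593 = 593
  H–H: 1 × 428 = 428
  Σ(formed) = 3793 kJ
ΔH = Σ(broken) − Σ(formed) = 3932 − 3793 = +139 kJ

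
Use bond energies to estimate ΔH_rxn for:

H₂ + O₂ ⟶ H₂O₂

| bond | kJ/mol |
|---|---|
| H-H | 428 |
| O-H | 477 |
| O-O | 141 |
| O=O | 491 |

ΔH ≈ −176 kJ

Bonds broken (reactants):
  H-H: 1 × 428 = 428
  O=O: 1 × 491 = 491
  Σ(broken) = 919 kJ
Bonds formed (products):
  O-H: 2 × 477 = 954
  O-O: 1 × 141 = 141
  Σ(formed) = 1095 kJ
ΔH = Σ(broken) − Σ(formed) = 919 − 1095 = −176 kJ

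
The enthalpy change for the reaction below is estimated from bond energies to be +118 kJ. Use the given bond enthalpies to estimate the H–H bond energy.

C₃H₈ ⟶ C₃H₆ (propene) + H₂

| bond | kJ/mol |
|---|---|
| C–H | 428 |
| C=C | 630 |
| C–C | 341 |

Let D be the H–H bond energy.
Σ(broken) = 2×341 + 8×428 = 4106
Σ(formed) = 1×341 + 6×428 + 1×630 + 1×D = 3539 + D
ΔH = Σ(broken) − Σ(formed) = (4106) − (3539 + D) = +567 − D
Setting this equal to +118 kJ gives D = 449 kJ/mol.

D(H–H) ≈ 449 kJ/mol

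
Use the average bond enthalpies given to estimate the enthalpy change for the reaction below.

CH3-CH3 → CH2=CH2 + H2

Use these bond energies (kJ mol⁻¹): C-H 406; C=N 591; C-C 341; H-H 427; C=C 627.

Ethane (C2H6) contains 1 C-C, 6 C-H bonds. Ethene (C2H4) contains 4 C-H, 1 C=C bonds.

ΔH ≈ +99 kJ

Bonds broken (reactants):
  C-C: 1 × 341 = 341
  C-H: 6 × 406 = 2436
  Σ(broken) = 2777 kJ
Bonds formed (products):
  C-H: 4 × 406 = 1624
  C=C: 1 × 627 = 627
  H-H: 1 × 427 = 427
  Σ(formed) = 2678 kJ
ΔH = Σ(broken) − Σ(formed) = 2777 − 2678 = +99 kJ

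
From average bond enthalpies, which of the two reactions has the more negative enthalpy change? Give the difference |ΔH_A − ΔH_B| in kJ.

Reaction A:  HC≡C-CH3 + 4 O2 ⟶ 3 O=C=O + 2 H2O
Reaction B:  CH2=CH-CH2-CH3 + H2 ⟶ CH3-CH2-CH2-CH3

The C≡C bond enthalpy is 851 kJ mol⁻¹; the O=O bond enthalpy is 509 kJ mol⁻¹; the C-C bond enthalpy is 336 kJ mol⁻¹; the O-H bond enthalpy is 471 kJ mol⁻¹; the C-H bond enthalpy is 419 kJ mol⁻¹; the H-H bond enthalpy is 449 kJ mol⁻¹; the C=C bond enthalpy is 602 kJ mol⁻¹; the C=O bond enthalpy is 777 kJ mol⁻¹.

Reaction A:
  Bonds broken (reactants):
    C≡C: 1 × 851 = 851
    C-C: 1 × 336 = 336
    C-H: 4 × 419 = 1676
    O=O: 4 × 509 = 2036
    Σ(broken) = 4899 kJ
  Bonds formed (products):
    C=O: 6 × 777 = 4662
    O-H: 4 × 471 = 1884
    Σ(formed) = 6546 kJ
  ΔH_A = 4899 − 6546 = −1647 kJ
Reaction B:
  Bonds broken (reactants):
    C-C: 2 × 336 = 672
    C-H: 8 × 419 = 3352
    C=C: 1 × 602 = 602
    H-H: 1 × 449 = 449
    Σ(broken) = 5075 kJ
  Bonds formed (products):
    C-C: 3 × 336 = 1008
    C-H: 10 × 419 = 4190
    Σ(formed) = 5198 kJ
  ΔH_B = 5075 − 5198 = −123 kJ
ΔH_A − ΔH_B = −1524 kJ, so reaction A has the more negative ΔH; |ΔH_A − ΔH_B| = 1524 kJ.

Reaction A, by 1524 kJ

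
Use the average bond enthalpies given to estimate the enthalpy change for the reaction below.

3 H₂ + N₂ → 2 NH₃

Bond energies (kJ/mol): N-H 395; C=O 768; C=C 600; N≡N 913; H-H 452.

Bonds broken (reactants):
  H-H: 3 × 452 = 1356
  N≡N: 1 × 913 = 913
  Σ(broken) = 2269 kJ
Bonds formed (products):
  N-H: 6 × 395 = 2370
  Σ(formed) = 2370 kJ
ΔH = Σ(broken) − Σ(formed) = 2269 − 2370 = −101 kJ

ΔH ≈ −101 kJ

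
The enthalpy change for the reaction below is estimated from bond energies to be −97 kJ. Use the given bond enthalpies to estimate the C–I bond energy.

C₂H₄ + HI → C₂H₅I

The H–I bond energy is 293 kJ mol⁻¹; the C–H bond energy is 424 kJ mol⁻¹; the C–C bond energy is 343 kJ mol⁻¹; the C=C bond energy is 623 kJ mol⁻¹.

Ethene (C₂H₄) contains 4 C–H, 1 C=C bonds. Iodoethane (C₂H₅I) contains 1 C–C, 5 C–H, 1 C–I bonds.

D(C–I) ≈ 246 kJ/mol

Let D be the C–I bond energy.
Σ(broken) = 4×424 + 1×623 + 1×293 = 2612
Σ(formed) = 1×343 + 5×424 + 1×D = 2463 + D
ΔH = Σ(broken) − Σ(formed) = (2612) − (2463 + D) = +149 − D
Setting this equal to −97 kJ gives D = 246 kJ/mol.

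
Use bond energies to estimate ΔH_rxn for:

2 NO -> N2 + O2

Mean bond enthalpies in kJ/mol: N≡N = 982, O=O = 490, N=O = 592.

ΔH ≈ −288 kJ

Bonds broken (reactants):
  N=O: 2 × 592 = 1184
  Σ(broken) = 1184 kJ
Bonds formed (products):
  N≡N: 1 × 982 = 982
  O=O: 1 × 490 = 490
  Σ(formed) = 1472 kJ
ΔH = Σ(broken) − Σ(formed) = 1184 − 1472 = −288 kJ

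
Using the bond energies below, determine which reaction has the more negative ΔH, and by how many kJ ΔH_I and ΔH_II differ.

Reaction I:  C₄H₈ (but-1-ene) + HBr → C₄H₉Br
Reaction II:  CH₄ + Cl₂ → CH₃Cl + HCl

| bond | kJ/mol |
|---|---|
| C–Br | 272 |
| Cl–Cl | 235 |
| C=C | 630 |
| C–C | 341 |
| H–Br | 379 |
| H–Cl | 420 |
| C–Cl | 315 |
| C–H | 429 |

Reaction II, by 38 kJ

Reaction I:
  Bonds broken (reactants):
    C–C: 2 × 341 = 682
    C–H: 8 × 429 = 3432
    C=C: 1 × 630 = 630
    H–Br: 1 × 379 = 379
    Σ(broken) = 5123 kJ
  Bonds formed (products):
    C–Br: 1 × 272 = 272
    C–C: 3 × 341 = 1023
    C–H: 9 × 429 = 3861
    Σ(formed) = 5156 kJ
  ΔH_I = 5123 − 5156 = −33 kJ
Reaction II:
  Bonds broken (reactants):
    C–H: 4 × 429 = 1716
    Cl–Cl: 1 × 235 = 235
    Σ(broken) = 1951 kJ
  Bonds formed (products):
    C–Cl: 1 × 315 = 315
    C–H: 3 × 429 = 1287
    H–Cl: 1 × 420 = 420
    Σ(formed) = 2022 kJ
  ΔH_II = 1951 − 2022 = −71 kJ
ΔH_I − ΔH_II = +38 kJ, so reaction II has the more negative ΔH; |ΔH_I − ΔH_II| = 38 kJ.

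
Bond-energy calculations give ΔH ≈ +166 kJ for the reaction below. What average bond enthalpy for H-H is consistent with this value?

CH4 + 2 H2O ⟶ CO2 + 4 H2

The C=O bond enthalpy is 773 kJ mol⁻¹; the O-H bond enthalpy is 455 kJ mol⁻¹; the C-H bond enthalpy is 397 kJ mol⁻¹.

D(H-H) ≈ 424 kJ/mol

Let D be the H-H bond energy.
Σ(broken) = 4×397 + 4×455 = 3408
Σ(formed) = 2×773 + 4×D = 1546 + 4D
ΔH = Σ(broken) − Σ(formed) = (3408) − (1546 + 4D) = +1862 − 4D
Setting this equal to +166 kJ gives 4D = 1696, so D = 424 kJ/mol.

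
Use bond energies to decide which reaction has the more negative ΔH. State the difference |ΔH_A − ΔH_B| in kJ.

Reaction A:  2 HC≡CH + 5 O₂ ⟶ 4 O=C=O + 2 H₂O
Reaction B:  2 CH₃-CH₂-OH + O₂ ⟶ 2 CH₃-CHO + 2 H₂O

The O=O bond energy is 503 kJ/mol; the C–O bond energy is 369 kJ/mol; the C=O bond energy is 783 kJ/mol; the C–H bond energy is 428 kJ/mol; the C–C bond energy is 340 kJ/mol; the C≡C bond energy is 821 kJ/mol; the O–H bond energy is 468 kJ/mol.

Reaction A, by 1862 kJ

Reaction A:
  Bonds broken (reactants):
    C≡C: 2 × 821 = 1642
    C–H: 4 × 428 = 1712
    O=O: 5 × 503 = 2515
    Σ(broken) = 5869 kJ
  Bonds formed (products):
    C=O: 8 × 783 = 6264
    O–H: 4 × 468 = 1872
    Σ(formed) = 8136 kJ
  ΔH_A = 5869 − 8136 = −2267 kJ
Reaction B:
  Bonds broken (reactants):
    C–C: 2 × 340 = 680
    C–H: 10 × 428 = 4280
    C–O: 2 × 369 = 738
    O–H: 2 × 468 = 936
    O=O: 1 × 503 = 503
    Σ(broken) = 7137 kJ
  Bonds formed (products):
    C–C: 2 × 340 = 680
    C–H: 8 × 428 = 3424
    C=O: 2 × 783 = 1566
    O–H: 4 × 468 = 1872
    Σ(formed) = 7542 kJ
  ΔH_B = 7137 − 7542 = −405 kJ
ΔH_A − ΔH_B = −1862 kJ, so reaction A has the more negative ΔH; |ΔH_A − ΔH_B| = 1862 kJ.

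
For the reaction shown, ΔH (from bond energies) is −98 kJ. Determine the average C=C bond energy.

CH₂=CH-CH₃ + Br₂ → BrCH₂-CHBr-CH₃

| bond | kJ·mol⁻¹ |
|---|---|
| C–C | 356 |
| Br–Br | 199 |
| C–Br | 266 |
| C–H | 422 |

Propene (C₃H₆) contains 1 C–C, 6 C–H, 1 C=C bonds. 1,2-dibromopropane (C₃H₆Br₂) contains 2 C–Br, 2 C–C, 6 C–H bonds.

Let D be the C=C bond energy.
Σ(broken) = 1×199 + 1×356 + 6×422 + 1×D = 3087 + D
Σ(formed) = 2×266 + 2×356 + 6×422 = 3776
ΔH = Σ(broken) − Σ(formed) = (3087 + D) − (3776) = −689 + D
Setting this equal to −98 kJ gives D = 591 kJ/mol.

D(C=C) ≈ 591 kJ/mol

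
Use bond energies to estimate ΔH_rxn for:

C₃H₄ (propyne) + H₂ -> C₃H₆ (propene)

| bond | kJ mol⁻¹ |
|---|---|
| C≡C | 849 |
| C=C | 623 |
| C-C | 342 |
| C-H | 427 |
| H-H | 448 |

ΔH ≈ −180 kJ

Bonds broken (reactants):
  C≡C: 1 × 849 = 849
  C-C: 1 × 342 = 342
  C-H: 4 × 427 = 1708
  H-H: 1 × 448 = 448
  Σ(broken) = 3347 kJ
Bonds formed (products):
  C-C: 1 × 342 = 342
  C-H: 6 × 427 = 2562
  C=C: 1 × 623 = 623
  Σ(formed) = 3527 kJ
ΔH = Σ(broken) − Σ(formed) = 3347 − 3527 = −180 kJ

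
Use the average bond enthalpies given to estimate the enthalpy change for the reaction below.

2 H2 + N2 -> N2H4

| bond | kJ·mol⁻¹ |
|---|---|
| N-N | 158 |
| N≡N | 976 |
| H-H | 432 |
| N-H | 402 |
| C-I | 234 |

Bonds broken (reactants):
  H-H: 2 × 432 = 864
  N≡N: 1 × 976 = 976
  Σ(broken) = 1840 kJ
Bonds formed (products):
  N-H: 4 × 402 = 1608
  N-N: 1 × 158 = 158
  Σ(formed) = 1766 kJ
ΔH = Σ(broken) − Σ(formed) = 1840 − 1766 = +74 kJ

ΔH ≈ +74 kJ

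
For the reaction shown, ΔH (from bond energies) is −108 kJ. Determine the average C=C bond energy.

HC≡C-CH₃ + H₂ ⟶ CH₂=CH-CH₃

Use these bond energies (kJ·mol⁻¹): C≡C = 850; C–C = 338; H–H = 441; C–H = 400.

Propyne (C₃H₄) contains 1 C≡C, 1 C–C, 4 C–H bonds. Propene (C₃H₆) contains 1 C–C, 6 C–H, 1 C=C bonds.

Let D be the C=C bond energy.
Σ(broken) = 1×850 + 1×338 + 4×400 + 1×441 = 3229
Σ(formed) = 1×338 + 6×400 + 1×D = 2738 + D
ΔH = Σ(broken) − Σ(formed) = (3229) − (2738 + D) = +491 − D
Setting this equal to −108 kJ gives D = 599 kJ/mol.

D(C=C) ≈ 599 kJ/mol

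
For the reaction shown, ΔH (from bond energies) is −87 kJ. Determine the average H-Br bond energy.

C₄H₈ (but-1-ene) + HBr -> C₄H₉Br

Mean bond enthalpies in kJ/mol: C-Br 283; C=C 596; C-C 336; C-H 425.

D(H-Br) ≈ 361 kJ/mol

Let D be the H-Br bond energy.
Σ(broken) = 2×336 + 8×425 + 1×596 + 1×D = 4668 + D
Σ(formed) = 1×283 + 3×336 + 9×425 = 5116
ΔH = Σ(broken) − Σ(formed) = (4668 + D) − (5116) = −448 + D
Setting this equal to −87 kJ gives D = 361 kJ/mol.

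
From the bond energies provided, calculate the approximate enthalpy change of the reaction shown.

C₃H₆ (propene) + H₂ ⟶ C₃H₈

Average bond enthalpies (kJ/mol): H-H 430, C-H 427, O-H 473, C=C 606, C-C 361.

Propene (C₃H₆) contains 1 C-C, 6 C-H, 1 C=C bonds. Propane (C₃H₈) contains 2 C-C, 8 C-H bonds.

ΔH ≈ −179 kJ

Bonds broken (reactants):
  C-C: 1 × 361 = 361
  C-H: 6 × 427 = 2562
  C=C: 1 × 606 = 606
  H-H: 1 × 430 = 430
  Σ(broken) = 3959 kJ
Bonds formed (products):
  C-C: 2 × 361 = 722
  C-H: 8 × 427 = 3416
  Σ(formed) = 4138 kJ
ΔH = Σ(broken) − Σ(formed) = 3959 − 4138 = −179 kJ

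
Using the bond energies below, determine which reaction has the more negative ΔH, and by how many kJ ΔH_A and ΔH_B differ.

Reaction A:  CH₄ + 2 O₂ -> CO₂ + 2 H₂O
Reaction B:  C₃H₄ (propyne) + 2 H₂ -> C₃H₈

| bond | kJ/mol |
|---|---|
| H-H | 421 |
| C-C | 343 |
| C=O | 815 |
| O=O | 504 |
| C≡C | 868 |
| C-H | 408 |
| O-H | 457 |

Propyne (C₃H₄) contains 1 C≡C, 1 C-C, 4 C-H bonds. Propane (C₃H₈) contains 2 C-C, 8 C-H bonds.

Reaction A:
  Bonds broken (reactants):
    C-H: 4 × 408 = 1632
    O=O: 2 × 504 = 1008
    Σ(broken) = 2640 kJ
  Bonds formed (products):
    C=O: 2 × 815 = 1630
    O-H: 4 × 457 = 1828
    Σ(formed) = 3458 kJ
  ΔH_A = 2640 − 3458 = −818 kJ
Reaction B:
  Bonds broken (reactants):
    C≡C: 1 × 868 = 868
    C-C: 1 × 343 = 343
    C-H: 4 × 408 = 1632
    H-H: 2 × 421 = 842
    Σ(broken) = 3685 kJ
  Bonds formed (products):
    C-C: 2 × 343 = 686
    C-H: 8 × 408 = 3264
    Σ(formed) = 3950 kJ
  ΔH_B = 3685 − 3950 = −265 kJ
ΔH_A − ΔH_B = −553 kJ, so reaction A has the more negative ΔH; |ΔH_A − ΔH_B| = 553 kJ.

Reaction A, by 553 kJ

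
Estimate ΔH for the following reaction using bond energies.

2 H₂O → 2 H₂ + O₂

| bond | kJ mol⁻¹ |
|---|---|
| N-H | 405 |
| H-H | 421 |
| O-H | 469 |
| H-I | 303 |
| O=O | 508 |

ΔH ≈ +526 kJ

Bonds broken (reactants):
  O-H: 4 × 469 = 1876
  Σ(broken) = 1876 kJ
Bonds formed (products):
  H-H: 2 × 421 = 842
  O=O: 1 × 508 = 508
  Σ(formed) = 1350 kJ
ΔH = Σ(broken) − Σ(formed) = 1876 − 1350 = +526 kJ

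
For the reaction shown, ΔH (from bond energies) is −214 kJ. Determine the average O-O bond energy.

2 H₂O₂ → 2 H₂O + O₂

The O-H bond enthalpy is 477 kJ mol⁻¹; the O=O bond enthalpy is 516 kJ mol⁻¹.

D(O-O) ≈ 151 kJ/mol

Let D be the O-O bond energy.
Σ(broken) = 4×477 + 2×D = 1908 + 2D
Σ(formed) = 4×477 + 1×516 = 2424
ΔH = Σ(broken) − Σ(formed) = (1908 + 2D) − (2424) = −516 + 2D
Setting this equal to −214 kJ gives 2D = 302, so D = 151 kJ/mol.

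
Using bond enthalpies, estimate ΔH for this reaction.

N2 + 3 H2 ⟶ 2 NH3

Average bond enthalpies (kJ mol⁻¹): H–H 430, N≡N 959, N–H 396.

Bonds broken (reactants):
  H–H: 3 × 430 = 1290
  N≡N: 1 × 959 = 959
  Σ(broken) = 2249 kJ
Bonds formed (products):
  N–H: 6 × 396 = 2376
  Σ(formed) = 2376 kJ
ΔH = Σ(broken) − Σ(formed) = 2249 − 2376 = −127 kJ

ΔH ≈ −127 kJ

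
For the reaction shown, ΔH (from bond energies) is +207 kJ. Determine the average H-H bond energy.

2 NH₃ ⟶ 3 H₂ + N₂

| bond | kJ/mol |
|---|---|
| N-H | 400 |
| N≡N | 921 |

D(H-H) ≈ 424 kJ/mol

Let D be the H-H bond energy.
Σ(broken) = 6×400 = 2400
Σ(formed) = 3×D + 1×921 = 921 + 3D
ΔH = Σ(broken) − Σ(formed) = (2400) − (921 + 3D) = +1479 − 3D
Setting this equal to +207 kJ gives 3D = 1272, so D = 424 kJ/mol.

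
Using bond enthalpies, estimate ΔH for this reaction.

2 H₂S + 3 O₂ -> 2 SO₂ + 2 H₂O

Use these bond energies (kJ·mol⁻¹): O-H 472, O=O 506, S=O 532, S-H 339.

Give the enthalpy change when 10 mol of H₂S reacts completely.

Bonds broken (reactants):
  O=O: 3 × 506 = 1518
  S-H: 4 × 339 = 1356
  Σ(broken) = 2874 kJ
Bonds formed (products):
  O-H: 4 × 472 = 1888
  S=O: 4 × 532 = 2128
  Σ(formed) = 4016 kJ
ΔH = Σ(broken) − Σ(formed) = 2874 − 4016 = −1142 kJ
For 5× the reaction as written: 5 × (−1142) = −5710 kJ

ΔH = −5710 kJ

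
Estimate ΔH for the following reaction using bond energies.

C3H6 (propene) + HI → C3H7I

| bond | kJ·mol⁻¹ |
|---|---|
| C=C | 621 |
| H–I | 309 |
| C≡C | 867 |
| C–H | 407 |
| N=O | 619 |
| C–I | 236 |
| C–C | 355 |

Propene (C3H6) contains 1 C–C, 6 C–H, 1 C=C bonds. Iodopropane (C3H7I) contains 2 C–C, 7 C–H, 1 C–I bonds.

ΔH ≈ −68 kJ

Bonds broken (reactants):
  C–C: 1 × 355 = 355
  C–H: 6 × 407 = 2442
  C=C: 1 × 621 = 621
  H–I: 1 × 309 = 309
  Σ(broken) = 3727 kJ
Bonds formed (products):
  C–C: 2 × 355 = 710
  C–H: 7 × 407 = 2849
  C–I: 1 × 236 = 236
  Σ(formed) = 3795 kJ
ΔH = Σ(broken) − Σ(formed) = 3727 − 3795 = −68 kJ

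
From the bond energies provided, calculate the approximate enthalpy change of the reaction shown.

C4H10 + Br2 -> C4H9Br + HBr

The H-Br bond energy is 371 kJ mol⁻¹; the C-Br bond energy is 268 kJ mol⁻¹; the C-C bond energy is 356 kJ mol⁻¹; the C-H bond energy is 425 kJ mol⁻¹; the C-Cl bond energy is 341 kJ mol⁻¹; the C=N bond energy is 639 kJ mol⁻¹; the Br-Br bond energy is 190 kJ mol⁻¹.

ΔH ≈ −24 kJ

Bonds broken (reactants):
  Br-Br: 1 × 190 = 190
  C-C: 3 × 356 = 1068
  C-H: 10 × 425 = 4250
  Σ(broken) = 5508 kJ
Bonds formed (products):
  C-Br: 1 × 268 = 268
  C-C: 3 × 356 = 1068
  C-H: 9 × 425 = 3825
  H-Br: 1 × 371 = 371
  Σ(formed) = 5532 kJ
ΔH = Σ(broken) − Σ(formed) = 5508 − 5532 = −24 kJ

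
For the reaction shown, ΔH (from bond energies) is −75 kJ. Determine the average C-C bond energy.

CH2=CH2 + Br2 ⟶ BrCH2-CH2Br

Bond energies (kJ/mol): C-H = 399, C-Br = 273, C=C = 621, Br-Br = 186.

Let D be the C-C bond energy.
Σ(broken) = 1×186 + 4×399 + 1×621 = 2403
Σ(formed) = 2×273 + 1×D + 4×399 = 2142 + D
ΔH = Σ(broken) − Σ(formed) = (2403) − (2142 + D) = +261 − D
Setting this equal to −75 kJ gives D = 336 kJ/mol.

D(C-C) ≈ 336 kJ/mol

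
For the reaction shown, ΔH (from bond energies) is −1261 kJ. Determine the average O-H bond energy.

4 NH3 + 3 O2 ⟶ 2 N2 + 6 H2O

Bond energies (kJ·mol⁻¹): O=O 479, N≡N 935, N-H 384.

Let D be the O-H bond energy.
Σ(broken) = 12×384 + 3×479 = 6045
Σ(formed) = 2×935 + 12×D = 1870 + 12D
ΔH = Σ(broken) − Σ(formed) = (6045) − (1870 + 12D) = +4175 − 12D
Setting this equal to −1261 kJ gives 12D = 5436, so D = 453 kJ/mol.

D(O-H) ≈ 453 kJ/mol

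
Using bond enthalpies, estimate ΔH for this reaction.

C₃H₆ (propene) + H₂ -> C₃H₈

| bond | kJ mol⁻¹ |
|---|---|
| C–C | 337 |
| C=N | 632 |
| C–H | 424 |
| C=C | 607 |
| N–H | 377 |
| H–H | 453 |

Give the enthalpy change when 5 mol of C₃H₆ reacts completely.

Bonds broken (reactants):
  C–C: 1 × 337 = 337
  C–H: 6 × 424 = 2544
  C=C: 1 × 607 = 607
  H–H: 1 × 453 = 453
  Σ(broken) = 3941 kJ
Bonds formed (products):
  C–C: 2 × 337 = 674
  C–H: 8 × 424 = 3392
  Σ(formed) = 4066 kJ
ΔH = Σ(broken) − Σ(formed) = 3941 − 4066 = −125 kJ
For 5× the reaction as written: 5 × (−125) = −625 kJ

ΔH = −625 kJ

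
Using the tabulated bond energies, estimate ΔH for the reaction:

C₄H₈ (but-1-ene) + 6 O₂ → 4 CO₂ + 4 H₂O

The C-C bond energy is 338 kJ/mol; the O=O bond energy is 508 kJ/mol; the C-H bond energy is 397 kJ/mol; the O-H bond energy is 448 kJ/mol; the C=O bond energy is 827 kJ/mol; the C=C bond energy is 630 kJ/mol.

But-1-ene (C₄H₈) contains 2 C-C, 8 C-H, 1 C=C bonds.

ΔH ≈ −2670 kJ

Bonds broken (reactants):
  C-C: 2 × 338 = 676
  C-H: 8 × 397 = 3176
  C=C: 1 × 630 = 630
  O=O: 6 × 508 = 3048
  Σ(broken) = 7530 kJ
Bonds formed (products):
  C=O: 8 × 827 = 6616
  O-H: 8 × 448 = 3584
  Σ(formed) = 10200 kJ
ΔH = Σ(broken) − Σ(formed) = 7530 − 10200 = −2670 kJ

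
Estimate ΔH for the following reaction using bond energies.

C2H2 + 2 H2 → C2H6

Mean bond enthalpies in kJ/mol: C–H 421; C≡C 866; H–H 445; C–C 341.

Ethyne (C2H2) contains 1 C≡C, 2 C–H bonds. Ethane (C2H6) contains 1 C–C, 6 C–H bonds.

ΔH ≈ −269 kJ

Bonds broken (reactants):
  C≡C: 1 × 866 = 866
  C–H: 2 × 421 = 842
  H–H: 2 × 445 = 890
  Σ(broken) = 2598 kJ
Bonds formed (products):
  C–C: 1 × 341 = 341
  C–H: 6 × 421 = 2526
  Σ(formed) = 2867 kJ
ΔH = Σ(broken) − Σ(formed) = 2598 − 2867 = −269 kJ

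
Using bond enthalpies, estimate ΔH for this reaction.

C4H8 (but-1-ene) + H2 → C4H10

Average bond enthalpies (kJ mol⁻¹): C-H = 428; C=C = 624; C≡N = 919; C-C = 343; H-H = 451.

Bonds broken (reactants):
  C-C: 2 × 343 = 686
  C-H: 8 × 428 = 3424
  C=C: 1 × 624 = 624
  H-H: 1 × 451 = 451
  Σ(broken) = 5185 kJ
Bonds formed (products):
  C-C: 3 × 343 = 1029
  C-H: 10 × 428 = 4280
  Σ(formed) = 5309 kJ
ΔH = Σ(broken) − Σ(formed) = 5185 − 5309 = −124 kJ

ΔH ≈ −124 kJ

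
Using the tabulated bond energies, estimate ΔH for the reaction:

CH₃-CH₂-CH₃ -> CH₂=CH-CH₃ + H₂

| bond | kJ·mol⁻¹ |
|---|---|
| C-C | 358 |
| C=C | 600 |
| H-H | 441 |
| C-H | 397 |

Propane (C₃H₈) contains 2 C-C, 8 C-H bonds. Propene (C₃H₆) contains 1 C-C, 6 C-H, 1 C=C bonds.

Bonds broken (reactants):
  C-C: 2 × 358 = 716
  C-H: 8 × 397 = 3176
  Σ(broken) = 3892 kJ
Bonds formed (products):
  C-C: 1 × 358 = 358
  C-H: 6 × 397 = 2382
  C=C: 1 × 600 = 600
  H-H: 1 × 441 = 441
  Σ(formed) = 3781 kJ
ΔH = Σ(broken) − Σ(formed) = 3892 − 3781 = +111 kJ

ΔH ≈ +111 kJ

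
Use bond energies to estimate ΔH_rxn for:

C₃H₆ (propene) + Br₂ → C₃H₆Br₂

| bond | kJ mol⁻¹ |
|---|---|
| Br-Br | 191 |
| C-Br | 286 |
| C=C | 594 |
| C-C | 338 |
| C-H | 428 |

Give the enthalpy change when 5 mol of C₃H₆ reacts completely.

ΔH = −625 kJ

Bonds broken (reactants):
  Br-Br: 1 × 191 = 191
  C-C: 1 × 338 = 338
  C-H: 6 × 428 = 2568
  C=C: 1 × 594 = 594
  Σ(broken) = 3691 kJ
Bonds formed (products):
  C-Br: 2 × 286 = 572
  C-C: 2 × 338 = 676
  C-H: 6 × 428 = 2568
  Σ(formed) = 3816 kJ
ΔH = Σ(broken) − Σ(formed) = 3691 − 3816 = −125 kJ
For 5× the reaction as written: 5 × (−125) = −625 kJ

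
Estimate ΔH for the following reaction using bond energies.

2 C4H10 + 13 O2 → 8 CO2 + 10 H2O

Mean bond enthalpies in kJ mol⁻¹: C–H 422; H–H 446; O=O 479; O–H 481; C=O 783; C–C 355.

Bonds broken (reactants):
  C–C: 6 × 355 = 2130
  C–H: 20 × 422 = 8440
  O=O: 13 × 479 = 6227
  Σ(broken) = 16797 kJ
Bonds formed (products):
  C=O: 16 × 783 = 12528
  O–H: 20 × 481 = 9620
  Σ(formed) = 22148 kJ
ΔH = Σ(broken) − Σ(formed) = 16797 − 22148 = −5351 kJ

ΔH ≈ −5351 kJ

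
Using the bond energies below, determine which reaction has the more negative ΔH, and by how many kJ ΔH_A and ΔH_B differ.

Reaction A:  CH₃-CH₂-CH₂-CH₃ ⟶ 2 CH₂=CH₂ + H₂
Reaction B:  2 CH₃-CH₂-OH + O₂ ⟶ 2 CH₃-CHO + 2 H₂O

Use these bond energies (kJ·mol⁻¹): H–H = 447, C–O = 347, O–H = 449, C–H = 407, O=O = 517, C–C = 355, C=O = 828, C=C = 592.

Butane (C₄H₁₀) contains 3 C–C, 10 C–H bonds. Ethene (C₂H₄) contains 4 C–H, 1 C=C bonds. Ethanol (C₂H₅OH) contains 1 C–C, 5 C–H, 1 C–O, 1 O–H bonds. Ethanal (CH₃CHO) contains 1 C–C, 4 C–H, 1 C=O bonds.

Reaction A:
  Bonds broken (reactants):
    C–C: 3 × 355 = 1065
    C–H: 10 × 407 = 4070
    Σ(broken) = 5135 kJ
  Bonds formed (products):
    C–H: 8 × 407 = 3256
    C=C: 2 × 592 = 1184
    H–H: 1 × 447 = 447
    Σ(formed) = 4887 kJ
  ΔH_A = 5135 − 4887 = +248 kJ
Reaction B:
  Bonds broken (reactants):
    C–C: 2 × 355 = 710
    C–H: 10 × 407 = 4070
    C–O: 2 × 347 = 694
    O–H: 2 × 449 = 898
    O=O: 1 × 517 = 517
    Σ(broken) = 6889 kJ
  Bonds formed (products):
    C–C: 2 × 355 = 710
    C–H: 8 × 407 = 3256
    C=O: 2 × 828 = 1656
    O–H: 4 × 449 = 1796
    Σ(formed) = 7418 kJ
  ΔH_B = 6889 − 7418 = −529 kJ
ΔH_A − ΔH_B = +777 kJ, so reaction B has the more negative ΔH; |ΔH_A − ΔH_B| = 777 kJ.

Reaction B, by 777 kJ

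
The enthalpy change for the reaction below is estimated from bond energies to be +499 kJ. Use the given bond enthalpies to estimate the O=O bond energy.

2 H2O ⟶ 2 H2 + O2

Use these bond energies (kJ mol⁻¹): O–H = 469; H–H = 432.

D(O=O) ≈ 513 kJ/mol

Let D be the O=O bond energy.
Σ(broken) = 4×469 = 1876
Σ(formed) = 2×432 + 1×D = 864 + D
ΔH = Σ(broken) − Σ(formed) = (1876) − (864 + D) = +1012 − D
Setting this equal to +499 kJ gives D = 513 kJ/mol.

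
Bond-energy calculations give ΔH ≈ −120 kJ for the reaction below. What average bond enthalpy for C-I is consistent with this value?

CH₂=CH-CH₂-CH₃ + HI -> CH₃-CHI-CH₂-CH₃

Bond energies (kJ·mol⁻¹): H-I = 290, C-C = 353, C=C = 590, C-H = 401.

D(C-I) ≈ 246 kJ/mol

Let D be the C-I bond energy.
Σ(broken) = 2×353 + 8×401 + 1×590 + 1×290 = 4794
Σ(formed) = 3×353 + 9×401 + 1×D = 4668 + D
ΔH = Σ(broken) − Σ(formed) = (4794) − (4668 + D) = +126 − D
Setting this equal to −120 kJ gives D = 246 kJ/mol.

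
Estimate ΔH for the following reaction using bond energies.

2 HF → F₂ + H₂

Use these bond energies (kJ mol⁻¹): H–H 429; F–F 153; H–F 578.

ΔH ≈ +574 kJ

Bonds broken (reactants):
  H–F: 2 × 578 = 1156
  Σ(broken) = 1156 kJ
Bonds formed (products):
  F–F: 1 × 153 = 153
  H–H: 1 × 429 = 429
  Σ(formed) = 582 kJ
ΔH = Σ(broken) − Σ(formed) = 1156 − 582 = +574 kJ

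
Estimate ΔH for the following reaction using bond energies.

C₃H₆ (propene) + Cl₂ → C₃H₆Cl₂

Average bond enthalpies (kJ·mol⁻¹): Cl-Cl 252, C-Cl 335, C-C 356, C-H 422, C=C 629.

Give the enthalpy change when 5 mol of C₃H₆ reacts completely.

ΔH = −725 kJ

Bonds broken (reactants):
  C-C: 1 × 356 = 356
  C-H: 6 × 422 = 2532
  C=C: 1 × 629 = 629
  Cl-Cl: 1 × 252 = 252
  Σ(broken) = 3769 kJ
Bonds formed (products):
  C-C: 2 × 356 = 712
  C-Cl: 2 × 335 = 670
  C-H: 6 × 422 = 2532
  Σ(formed) = 3914 kJ
ΔH = Σ(broken) − Σ(formed) = 3769 − 3914 = −145 kJ
For 5× the reaction as written: 5 × (−145) = −725 kJ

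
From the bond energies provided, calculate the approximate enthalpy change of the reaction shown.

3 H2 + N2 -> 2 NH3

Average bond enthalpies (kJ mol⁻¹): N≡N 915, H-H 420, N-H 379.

Bonds broken (reactants):
  H-H: 3 × 420 = 1260
  N≡N: 1 × 915 = 915
  Σ(broken) = 2175 kJ
Bonds formed (products):
  N-H: 6 × 379 = 2274
  Σ(formed) = 2274 kJ
ΔH = Σ(broken) − Σ(formed) = 2175 − 2274 = −99 kJ

ΔH ≈ −99 kJ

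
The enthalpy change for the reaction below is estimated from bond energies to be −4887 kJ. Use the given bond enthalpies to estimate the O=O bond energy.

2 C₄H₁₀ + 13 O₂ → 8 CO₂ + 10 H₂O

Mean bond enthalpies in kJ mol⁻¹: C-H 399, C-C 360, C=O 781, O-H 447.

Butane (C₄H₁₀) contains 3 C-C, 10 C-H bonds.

Let D be the O=O bond energy.
Σ(broken) = 6×360 + 20×399 + 13×D = 10140 + 13D
Σ(formed) = 16×781 + 20×447 = 21436
ΔH = Σ(broken) − Σ(formed) = (10140 + 13D) − (21436) = −11296 + 13D
Setting this equal to −4887 kJ gives 13D = 6409, so D = 493 kJ/mol.

D(O=O) ≈ 493 kJ/mol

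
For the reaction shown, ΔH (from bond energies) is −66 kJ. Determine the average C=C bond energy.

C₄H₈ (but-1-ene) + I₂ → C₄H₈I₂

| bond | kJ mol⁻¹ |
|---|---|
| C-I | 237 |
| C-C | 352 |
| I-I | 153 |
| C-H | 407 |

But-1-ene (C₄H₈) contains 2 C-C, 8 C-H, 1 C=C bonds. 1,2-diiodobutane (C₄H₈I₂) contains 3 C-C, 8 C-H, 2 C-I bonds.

Let D be the C=C bond energy.
Σ(broken) = 2×352 + 8×407 + 1×D + 1×153 = 4113 + D
Σ(formed) = 3×352 + 8×407 + 2×237 = 4786
ΔH = Σ(broken) − Σ(formed) = (4113 + D) − (4786) = −673 + D
Setting this equal to −66 kJ gives D = 607 kJ/mol.

D(C=C) ≈ 607 kJ/mol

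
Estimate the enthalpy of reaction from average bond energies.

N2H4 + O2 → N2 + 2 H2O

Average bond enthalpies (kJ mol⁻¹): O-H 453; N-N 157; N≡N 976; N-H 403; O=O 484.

Bonds broken (reactants):
  N-H: 4 × 403 = 1612
  N-N: 1 × 157 = 157
  O=O: 1 × 484 = 484
  Σ(broken) = 2253 kJ
Bonds formed (products):
  N≡N: 1 × 976 = 976
  O-H: 4 × 453 = 1812
  Σ(formed) = 2788 kJ
ΔH = Σ(broken) − Σ(formed) = 2253 − 2788 = −535 kJ

ΔH ≈ −535 kJ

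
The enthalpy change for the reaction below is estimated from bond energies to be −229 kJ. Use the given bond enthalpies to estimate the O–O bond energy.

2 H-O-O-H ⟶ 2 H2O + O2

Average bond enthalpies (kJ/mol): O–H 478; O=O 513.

D(O–O) ≈ 142 kJ/mol

Let D be the O–O bond energy.
Σ(broken) = 4×478 + 2×D = 1912 + 2D
Σ(formed) = 4×478 + 1×513 = 2425
ΔH = Σ(broken) − Σ(formed) = (1912 + 2D) − (2425) = −513 + 2D
Setting this equal to −229 kJ gives 2D = 284, so D = 142 kJ/mol.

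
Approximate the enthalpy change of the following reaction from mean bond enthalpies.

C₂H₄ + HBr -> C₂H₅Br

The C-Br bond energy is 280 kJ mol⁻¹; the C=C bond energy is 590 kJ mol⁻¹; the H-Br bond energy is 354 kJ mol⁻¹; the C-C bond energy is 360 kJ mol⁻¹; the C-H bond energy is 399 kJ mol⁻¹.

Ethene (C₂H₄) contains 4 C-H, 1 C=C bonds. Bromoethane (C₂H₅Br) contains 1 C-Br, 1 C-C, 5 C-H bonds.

Bonds broken (reactants):
  C-H: 4 × 399 = 1596
  C=C: 1 × 590 = 590
  H-Br: 1 × 354 = 354
  Σ(broken) = 2540 kJ
Bonds formed (products):
  C-Br: 1 × 280 = 280
  C-C: 1 × 360 = 360
  C-H: 5 × 399 = 1995
  Σ(formed) = 2635 kJ
ΔH = Σ(broken) − Σ(formed) = 2540 − 2635 = −95 kJ

ΔH ≈ −95 kJ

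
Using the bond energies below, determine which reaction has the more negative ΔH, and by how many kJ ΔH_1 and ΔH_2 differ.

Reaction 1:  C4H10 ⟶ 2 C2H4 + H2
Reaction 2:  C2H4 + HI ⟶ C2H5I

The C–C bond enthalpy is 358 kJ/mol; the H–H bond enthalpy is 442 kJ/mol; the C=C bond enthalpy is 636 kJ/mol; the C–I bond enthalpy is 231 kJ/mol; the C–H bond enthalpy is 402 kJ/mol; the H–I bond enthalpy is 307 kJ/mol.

Reaction 2, by 212 kJ

Reaction 1:
  Bonds broken (reactants):
    C–C: 3 × 358 = 1074
    C–H: 10 × 402 = 4020
    Σ(broken) = 5094 kJ
  Bonds formed (products):
    C–H: 8 × 402 = 3216
    C=C: 2 × 636 = 1272
    H–H: 1 × 442 = 442
    Σ(formed) = 4930 kJ
  ΔH_1 = 5094 − 4930 = +164 kJ
Reaction 2:
  Bonds broken (reactants):
    C–H: 4 × 402 = 1608
    C=C: 1 × 636 = 636
    H–I: 1 × 307 = 307
    Σ(broken) = 2551 kJ
  Bonds formed (products):
    C–C: 1 × 358 = 358
    C–H: 5 × 402 = 2010
    C–I: 1 × 231 = 231
    Σ(formed) = 2599 kJ
  ΔH_2 = 2551 − 2599 = −48 kJ
ΔH_1 − ΔH_2 = +212 kJ, so reaction 2 has the more negative ΔH; |ΔH_1 − ΔH_2| = 212 kJ.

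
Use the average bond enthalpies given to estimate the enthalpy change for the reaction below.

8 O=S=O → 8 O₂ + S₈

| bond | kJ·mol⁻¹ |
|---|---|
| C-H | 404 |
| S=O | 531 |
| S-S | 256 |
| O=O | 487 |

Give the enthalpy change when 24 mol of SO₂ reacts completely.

ΔH = +7656 kJ

Bonds broken (reactants):
  S=O: 16 × 531 = 8496
  Σ(broken) = 8496 kJ
Bonds formed (products):
  O=O: 8 × 487 = 3896
  S-S: 8 × 256 = 2048
  Σ(formed) = 5944 kJ
ΔH = Σ(broken) − Σ(formed) = 8496 − 5944 = +2552 kJ
For 3× the reaction as written: 3 × (+2552) = +7656 kJ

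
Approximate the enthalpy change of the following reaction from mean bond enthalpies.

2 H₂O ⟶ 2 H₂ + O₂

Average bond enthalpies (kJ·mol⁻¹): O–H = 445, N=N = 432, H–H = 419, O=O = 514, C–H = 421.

Bonds broken (reactants):
  O–H: 4 × 445 = 1780
  Σ(broken) = 1780 kJ
Bonds formed (products):
  H–H: 2 × 419 = 838
  O=O: 1 × 514 = 514
  Σ(formed) = 1352 kJ
ΔH = Σ(broken) − Σ(formed) = 1780 − 1352 = +428 kJ

ΔH ≈ +428 kJ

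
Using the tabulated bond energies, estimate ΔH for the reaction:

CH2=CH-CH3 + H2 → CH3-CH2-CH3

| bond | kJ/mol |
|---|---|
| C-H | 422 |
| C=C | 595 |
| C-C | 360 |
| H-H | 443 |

Bonds broken (reactants):
  C-C: 1 × 360 = 360
  C-H: 6 × 422 = 2532
  C=C: 1 × 595 = 595
  H-H: 1 × 443 = 443
  Σ(broken) = 3930 kJ
Bonds formed (products):
  C-C: 2 × 360 = 720
  C-H: 8 × 422 = 3376
  Σ(formed) = 4096 kJ
ΔH = Σ(broken) − Σ(formed) = 3930 − 4096 = −166 kJ

ΔH ≈ −166 kJ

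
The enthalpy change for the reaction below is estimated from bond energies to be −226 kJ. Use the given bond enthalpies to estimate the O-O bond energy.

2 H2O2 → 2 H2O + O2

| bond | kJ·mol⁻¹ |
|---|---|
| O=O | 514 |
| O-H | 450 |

Let D be the O-O bond energy.
Σ(broken) = 4×450 + 2×D = 1800 + 2D
Σ(formed) = 4×450 + 1×514 = 2314
ΔH = Σ(broken) − Σ(formed) = (1800 + 2D) − (2314) = −514 + 2D
Setting this equal to −226 kJ gives 2D = 288, so D = 144 kJ/mol.

D(O-O) ≈ 144 kJ/mol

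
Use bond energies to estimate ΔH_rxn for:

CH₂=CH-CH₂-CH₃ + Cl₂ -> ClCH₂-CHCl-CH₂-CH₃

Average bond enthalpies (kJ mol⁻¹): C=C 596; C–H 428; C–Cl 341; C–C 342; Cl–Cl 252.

ΔH ≈ −176 kJ

Bonds broken (reactants):
  C–C: 2 × 342 = 684
  C–H: 8 × 428 = 3424
  C=C: 1 × 596 = 596
  Cl–Cl: 1 × 252 = 252
  Σ(broken) = 4956 kJ
Bonds formed (products):
  C–C: 3 × 342 = 1026
  C–Cl: 2 × 341 = 682
  C–H: 8 × 428 = 3424
  Σ(formed) = 5132 kJ
ΔH = Σ(broken) − Σ(formed) = 4956 − 5132 = −176 kJ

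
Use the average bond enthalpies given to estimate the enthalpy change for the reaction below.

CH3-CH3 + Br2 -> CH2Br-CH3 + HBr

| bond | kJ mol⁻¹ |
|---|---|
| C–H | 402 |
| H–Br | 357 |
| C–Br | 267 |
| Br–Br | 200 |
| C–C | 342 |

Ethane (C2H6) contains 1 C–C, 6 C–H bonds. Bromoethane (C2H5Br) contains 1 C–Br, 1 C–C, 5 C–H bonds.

Bonds broken (reactants):
  Br–Br: 1 × 200 = 200
  C–C: 1 × 342 = 342
  C–H: 6 × 402 = 2412
  Σ(broken) = 2954 kJ
Bonds formed (products):
  C–Br: 1 × 267 = 267
  C–C: 1 × 342 = 342
  C–H: 5 × 402 = 2010
  H–Br: 1 × 357 = 357
  Σ(formed) = 2976 kJ
ΔH = Σ(broken) − Σ(formed) = 2954 − 2976 = −22 kJ

ΔH ≈ −22 kJ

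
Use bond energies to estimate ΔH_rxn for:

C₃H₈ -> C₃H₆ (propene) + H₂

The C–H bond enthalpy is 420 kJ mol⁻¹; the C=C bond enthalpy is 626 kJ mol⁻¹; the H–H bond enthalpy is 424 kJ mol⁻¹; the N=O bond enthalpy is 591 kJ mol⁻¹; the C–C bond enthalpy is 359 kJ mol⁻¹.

Bonds broken (reactants):
  C–C: 2 × 359 = 718
  C–H: 8 × 420 = 3360
  Σ(broken) = 4078 kJ
Bonds formed (products):
  C–C: 1 × 359 = 359
  C–H: 6 × 420 = 2520
  C=C: 1 × 626 = 626
  H–H: 1 × 424 = 424
  Σ(formed) = 3929 kJ
ΔH = Σ(broken) − Σ(formed) = 4078 − 3929 = +149 kJ

ΔH ≈ +149 kJ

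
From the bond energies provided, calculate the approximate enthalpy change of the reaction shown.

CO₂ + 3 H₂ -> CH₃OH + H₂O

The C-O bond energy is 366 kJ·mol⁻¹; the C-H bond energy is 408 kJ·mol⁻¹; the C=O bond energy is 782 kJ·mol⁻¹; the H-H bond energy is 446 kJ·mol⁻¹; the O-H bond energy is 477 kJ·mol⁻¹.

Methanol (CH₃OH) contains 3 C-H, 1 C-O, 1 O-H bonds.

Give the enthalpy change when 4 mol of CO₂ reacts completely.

ΔH = −476 kJ

Bonds broken (reactants):
  C=O: 2 × 782 = 1564
  H-H: 3 × 446 = 1338
  Σ(broken) = 2902 kJ
Bonds formed (products):
  C-H: 3 × 408 = 1224
  C-O: 1 × 366 = 366
  O-H: 3 × 477 = 1431
  Σ(formed) = 3021 kJ
ΔH = Σ(broken) − Σ(formed) = 2902 − 3021 = −119 kJ
For 4× the reaction as written: 4 × (−119) = −476 kJ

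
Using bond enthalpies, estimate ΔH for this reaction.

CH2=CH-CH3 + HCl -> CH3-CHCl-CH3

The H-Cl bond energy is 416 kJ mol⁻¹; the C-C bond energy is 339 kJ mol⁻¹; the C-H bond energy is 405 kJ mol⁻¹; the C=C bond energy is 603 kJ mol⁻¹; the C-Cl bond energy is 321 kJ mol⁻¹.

ΔH ≈ −46 kJ

Bonds broken (reactants):
  C-C: 1 × 339 = 339
  C-H: 6 × 405 = 2430
  C=C: 1 × 603 = 603
  H-Cl: 1 × 416 = 416
  Σ(broken) = 3788 kJ
Bonds formed (products):
  C-C: 2 × 339 = 678
  C-Cl: 1 × 321 = 321
  C-H: 7 × 405 = 2835
  Σ(formed) = 3834 kJ
ΔH = Σ(broken) − Σ(formed) = 3788 − 3834 = −46 kJ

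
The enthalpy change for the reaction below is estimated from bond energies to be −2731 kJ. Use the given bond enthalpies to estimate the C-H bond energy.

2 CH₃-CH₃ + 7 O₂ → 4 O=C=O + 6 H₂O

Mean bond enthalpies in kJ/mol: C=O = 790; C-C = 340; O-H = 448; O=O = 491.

Let D be the C-H bond energy.
Σ(broken) = 2×340 + 12×D + 7×491 = 4117 + 12D
Σ(formed) = 8×790 + 12×448 = 11696
ΔH = Σ(broken) − Σ(formed) = (4117 + 12D) − (11696) = −7579 + 12D
Setting this equal to −2731 kJ gives 12D = 4848, so D = 404 kJ/mol.

D(C-H) ≈ 404 kJ/mol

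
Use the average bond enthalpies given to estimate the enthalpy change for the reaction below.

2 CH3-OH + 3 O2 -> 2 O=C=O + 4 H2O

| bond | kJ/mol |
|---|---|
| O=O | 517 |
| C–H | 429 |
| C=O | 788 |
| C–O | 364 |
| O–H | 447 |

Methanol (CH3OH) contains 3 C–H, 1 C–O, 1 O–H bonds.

ΔH ≈ −981 kJ

Bonds broken (reactants):
  C–H: 6 × 429 = 2574
  C–O: 2 × 364 = 728
  O–H: 2 × 447 = 894
  O=O: 3 × 517 = 1551
  Σ(broken) = 5747 kJ
Bonds formed (products):
  C=O: 4 × 788 = 3152
  O–H: 8 × 447 = 3576
  Σ(formed) = 6728 kJ
ΔH = Σ(broken) − Σ(formed) = 5747 − 6728 = −981 kJ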